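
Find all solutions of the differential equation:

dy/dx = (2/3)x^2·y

Separating variables and integrating:
ln|y| = 2x^3/9 + C

General solution: y = Ce^(2x^3/9)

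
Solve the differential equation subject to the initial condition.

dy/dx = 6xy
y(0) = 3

General solution: y = Ce^(3x²)
Applying IC y(0) = 3:
Particular solution: y = 3e^(3x²)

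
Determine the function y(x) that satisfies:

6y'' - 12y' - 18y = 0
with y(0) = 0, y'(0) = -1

General solution: y = C₁e^(3x) + C₂e^(-x)
Applying ICs: C₁ = -1/4, C₂ = 1/4
Particular solution: y = -(1/4)e^(3x) + (1/4)e^(-x)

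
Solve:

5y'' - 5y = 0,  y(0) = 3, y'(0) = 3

General solution: y = C₁e^x + C₂e^(-x)
Applying ICs: C₁ = 3, C₂ = 0
Particular solution: y = 3e^x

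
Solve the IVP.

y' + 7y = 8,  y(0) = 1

General solution: y = 8/7 + Ce^(-7x)
Applying y(0) = 1: C = 1 - 8/7 = -1/7
Particular solution: y = 8/7 - (1/7)e^(-7x)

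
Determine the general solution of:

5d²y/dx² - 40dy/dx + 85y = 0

Characteristic equation: 5r² - 40r + 85 = 0
Divide by 5: r² - 8r + 17 = 0
Roots: r = 4 ± i (complex conjugates)
General solution: y = e^(4x)(C₁cos(x) + C₂sin(x))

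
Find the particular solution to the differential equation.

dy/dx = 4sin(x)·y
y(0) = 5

General solution: y = Ce^(-4cos(x))
Applying IC y(0) = 5:
Particular solution: y = 5e^(4(1-cos(x)))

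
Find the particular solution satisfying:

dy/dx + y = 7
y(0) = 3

General solution: y = 7 + Ce^(-x)
Applying y(0) = 3: C = 3 - 7 = -4
Particular solution: y = 7 - 4e^(-x)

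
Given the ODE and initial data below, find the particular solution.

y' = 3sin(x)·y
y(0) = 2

General solution: y = Ce^(-3cos(x))
Applying IC y(0) = 2:
Particular solution: y = 2e^(3(1-cos(x)))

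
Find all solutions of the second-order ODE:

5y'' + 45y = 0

Characteristic equation: 5r² + 45 = 0
Divide by 5: r² + 9 = 0
Roots: r = ±3i (complex conjugates)
General solution: y = C₁cos(3x) + C₂sin(3x)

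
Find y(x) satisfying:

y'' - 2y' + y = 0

Characteristic equation: r² - 2r + 1 = 0
Factored: (r - 1)² = 0
Repeated root: r = 1
General solution: y = (C₁ + C₂x)e^x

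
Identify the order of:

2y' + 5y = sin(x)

The order is 1 (highest derivative is of order 1).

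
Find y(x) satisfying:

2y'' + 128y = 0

Characteristic equation: 2r² + 128 = 0
Divide by 2: r² + 64 = 0
Roots: r = ±8i (complex conjugates)
General solution: y = C₁cos(8x) + C₂sin(8x)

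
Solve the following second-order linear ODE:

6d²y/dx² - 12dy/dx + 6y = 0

Characteristic equation: 6r² - 12r + 6 = 0
Divide by 6: r² - 2r + 1 = 0
Factored: (r - 1)² = 0
Repeated root: r = 1
General solution: y = (C₁ + C₂x)e^x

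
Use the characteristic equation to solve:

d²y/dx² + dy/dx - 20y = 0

Characteristic equation: r² + r - 20 = 0
Roots: r = 4, -5 (distinct real)
General solution: y = C₁e^(4x) + C₂e^(-5x)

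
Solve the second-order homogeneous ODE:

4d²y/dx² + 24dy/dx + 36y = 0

Characteristic equation: 4r² + 24r + 36 = 0
Divide by 4: r² + 6r + 9 = 0
Factored: (r + 3)² = 0
Repeated root: r = -3
General solution: y = (C₁ + C₂x)e^(-3x)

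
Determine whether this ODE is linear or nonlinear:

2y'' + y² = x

Nonlinear (y² term)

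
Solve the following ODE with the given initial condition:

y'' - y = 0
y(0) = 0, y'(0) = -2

General solution: y = C₁e^x + C₂e^(-x)
Applying ICs: C₁ = -1, C₂ = 1
Particular solution: y = -e^x + e^(-x)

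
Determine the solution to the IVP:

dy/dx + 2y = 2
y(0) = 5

General solution: y = 1 + Ce^(-2x)
Applying y(0) = 5: C = 5 - 1 = 4
Particular solution: y = 1 + 4e^(-2x)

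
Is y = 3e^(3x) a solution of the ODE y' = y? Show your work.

Verification:
y = 3e^(3x)
y' = 9e^(3x)
But y = 3e^(3x)
y' ≠ y — the derivative does not match

No, it is not a solution.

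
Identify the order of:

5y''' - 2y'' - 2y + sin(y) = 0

The order is 3 (highest derivative is of order 3).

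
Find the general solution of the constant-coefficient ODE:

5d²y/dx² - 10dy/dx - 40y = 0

Characteristic equation: 5r² - 10r - 40 = 0
Divide by 5: r² - 2r - 8 = 0
Roots: r = 4, -2 (distinct real)
General solution: y = C₁e^(4x) + C₂e^(-2x)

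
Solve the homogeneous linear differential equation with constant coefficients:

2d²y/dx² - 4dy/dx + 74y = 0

Characteristic equation: 2r² - 4r + 74 = 0
Divide by 2: r² - 2r + 37 = 0
Roots: r = 1 ± 6i (complex conjugates)
General solution: y = e^x(C₁cos(6x) + C₂sin(6x))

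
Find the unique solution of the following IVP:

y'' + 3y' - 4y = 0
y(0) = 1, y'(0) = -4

General solution: y = C₁e^x + C₂e^(-4x)
Applying ICs: C₁ = 0, C₂ = 1
Particular solution: y = e^(-4x)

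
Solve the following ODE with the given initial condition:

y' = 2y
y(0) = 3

General solution: y = Ce^(2x)
Applying IC y(0) = 3:
Particular solution: y = 3e^(2x)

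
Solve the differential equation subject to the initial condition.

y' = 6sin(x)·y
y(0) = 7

General solution: y = Ce^(-6cos(x))
Applying IC y(0) = 7:
Particular solution: y = 7e^(6(1-cos(x)))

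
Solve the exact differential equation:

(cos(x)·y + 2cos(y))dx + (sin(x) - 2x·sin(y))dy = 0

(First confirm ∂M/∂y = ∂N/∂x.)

Verify exactness: ∂M/∂y = ∂N/∂x ✓
Find F(x,y) such that ∂F/∂x = M, ∂F/∂y = N
Solution: sin(x)·y + 2x·cos(y) = C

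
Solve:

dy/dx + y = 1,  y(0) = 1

General solution: y = 1 + Ce^(-x)
Applying y(0) = 1: C = 1 - 1 = 0
Particular solution: y = 1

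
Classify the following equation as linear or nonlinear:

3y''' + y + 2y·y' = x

Nonlinear (product y·y')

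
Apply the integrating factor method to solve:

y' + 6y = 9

Using integrating factor method:

General solution: y = 3/2 + Ce^(-6x)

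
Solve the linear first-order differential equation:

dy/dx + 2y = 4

Using integrating factor method:

General solution: y = 2 + Ce^(-2x)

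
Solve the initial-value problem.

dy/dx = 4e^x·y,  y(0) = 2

General solution: y = Ce^(4e^x)
Applying IC y(0) = 2:
Particular solution: y = 2e^(4(e^x - 1))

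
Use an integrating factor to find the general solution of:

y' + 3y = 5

Using integrating factor method:

General solution: y = 5/3 + Ce^(-3x)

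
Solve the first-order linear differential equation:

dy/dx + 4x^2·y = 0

Using integrating factor method:

General solution: y = Ce^(-4x^3/3)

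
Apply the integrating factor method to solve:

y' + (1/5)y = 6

Using integrating factor method:

General solution: y = 30 + Ce^(-x/5)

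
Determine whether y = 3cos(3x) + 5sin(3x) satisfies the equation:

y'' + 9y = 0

Verification:
y'' = -27cos(3x) - 45sin(3x)
y'' + 9y = 0 ✓

Yes, it is a solution.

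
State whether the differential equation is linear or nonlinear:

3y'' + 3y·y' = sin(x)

Nonlinear (product y·y')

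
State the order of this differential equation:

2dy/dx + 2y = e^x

The order is 1 (highest derivative is of order 1).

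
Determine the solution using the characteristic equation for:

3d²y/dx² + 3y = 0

Characteristic equation: 3r² + 3 = 0
Divide by 3: r² + 1 = 0
Roots: r = ±i (complex conjugates)
General solution: y = C₁cos(x) + C₂sin(x)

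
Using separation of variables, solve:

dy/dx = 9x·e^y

Separating variables and integrating:
-e^(-y) = 9x²/2 + C

General solution: y = -ln(C - 9x²/2)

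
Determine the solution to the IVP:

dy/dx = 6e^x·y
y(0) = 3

General solution: y = Ce^(6e^x)
Applying IC y(0) = 3:
Particular solution: y = 3e^(6(e^x - 1))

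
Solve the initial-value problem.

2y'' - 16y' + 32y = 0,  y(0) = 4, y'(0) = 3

General solution: y = (C₁ + C₂x)e^(4x)
Repeated root r = 4
Applying ICs: C₁ = 4, C₂ = -13
Particular solution: y = (4 - 13x)e^(4x)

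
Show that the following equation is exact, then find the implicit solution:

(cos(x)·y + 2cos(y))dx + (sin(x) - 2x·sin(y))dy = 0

Verify exactness: ∂M/∂y = ∂N/∂x ✓
Find F(x,y) such that ∂F/∂x = M, ∂F/∂y = N
Solution: sin(x)·y + 2x·cos(y) = C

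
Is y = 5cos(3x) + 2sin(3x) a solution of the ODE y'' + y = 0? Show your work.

Verification:
y'' = -45cos(3x) - 18sin(3x)
y'' + y ≠ 0 (frequency mismatch: got 9 instead of 1)

No, it is not a solution.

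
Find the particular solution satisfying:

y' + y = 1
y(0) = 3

General solution: y = 1 + Ce^(-x)
Applying y(0) = 3: C = 3 - 1 = 2
Particular solution: y = 1 + 2e^(-x)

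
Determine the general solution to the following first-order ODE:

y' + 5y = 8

Using integrating factor method:

General solution: y = 8/5 + Ce^(-5x)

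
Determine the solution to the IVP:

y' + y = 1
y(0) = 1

General solution: y = 1 + Ce^(-x)
Applying y(0) = 1: C = 1 - 1 = 0
Particular solution: y = 1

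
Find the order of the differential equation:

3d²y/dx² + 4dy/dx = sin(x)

The order is 2 (highest derivative is of order 2).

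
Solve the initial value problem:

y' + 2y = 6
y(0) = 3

General solution: y = 3 + Ce^(-2x)
Applying y(0) = 3: C = 3 - 3 = 0
Particular solution: y = 3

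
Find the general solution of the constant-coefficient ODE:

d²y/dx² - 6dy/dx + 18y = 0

Characteristic equation: r² - 6r + 18 = 0
Roots: r = 3 ± 3i (complex conjugates)
General solution: y = e^(3x)(C₁cos(3x) + C₂sin(3x))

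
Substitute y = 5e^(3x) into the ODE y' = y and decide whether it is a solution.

Verification:
y = 5e^(3x)
y' = 15e^(3x)
But y = 5e^(3x)
y' ≠ y — the derivative does not match

No, it is not a solution.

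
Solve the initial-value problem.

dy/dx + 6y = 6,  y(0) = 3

General solution: y = 1 + Ce^(-6x)
Applying y(0) = 3: C = 3 - 1 = 2
Particular solution: y = 1 + 2e^(-6x)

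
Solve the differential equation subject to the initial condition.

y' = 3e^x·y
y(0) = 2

General solution: y = Ce^(3e^x)
Applying IC y(0) = 2:
Particular solution: y = 2e^(3(e^x - 1))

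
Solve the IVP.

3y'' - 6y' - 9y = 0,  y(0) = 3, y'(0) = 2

General solution: y = C₁e^(3x) + C₂e^(-x)
Applying ICs: C₁ = 5/4, C₂ = 7/4
Particular solution: y = (5/4)e^(3x) + (7/4)e^(-x)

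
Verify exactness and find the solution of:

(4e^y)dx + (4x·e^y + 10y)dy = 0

Verify exactness: ∂M/∂y = ∂N/∂x ✓
Find F(x,y) such that ∂F/∂x = M, ∂F/∂y = N
Solution: 4x·e^y + 5y² = C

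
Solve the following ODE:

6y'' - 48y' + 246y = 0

Characteristic equation: 6r² - 48r + 246 = 0
Divide by 6: r² - 8r + 41 = 0
Roots: r = 4 ± 5i (complex conjugates)
General solution: y = e^(4x)(C₁cos(5x) + C₂sin(5x))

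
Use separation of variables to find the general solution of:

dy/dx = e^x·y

Separating variables and integrating:
ln|y| = e^x + C

General solution: y = Ce^(e^x)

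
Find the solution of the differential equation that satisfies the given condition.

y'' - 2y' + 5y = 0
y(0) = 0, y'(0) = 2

General solution: y = e^x(C₁cos(2x) + C₂sin(2x))
Complex roots r = 1 ± 2i
Applying ICs: C₁ = 0, C₂ = 1
Particular solution: y = e^x(sin(2x))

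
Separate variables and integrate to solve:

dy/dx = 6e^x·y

Separating variables and integrating:
ln|y| = 6e^x + C

General solution: y = Ce^(6e^x)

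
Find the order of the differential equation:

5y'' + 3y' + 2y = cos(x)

The order is 2 (highest derivative is of order 2).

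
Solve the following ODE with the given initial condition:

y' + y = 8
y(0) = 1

General solution: y = 8 + Ce^(-x)
Applying y(0) = 1: C = 1 - 8 = -7
Particular solution: y = 8 - 7e^(-x)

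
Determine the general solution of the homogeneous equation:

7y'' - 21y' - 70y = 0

Characteristic equation: 7r² - 21r - 70 = 0
Divide by 7: r² - 3r - 10 = 0
Roots: r = 5, -2 (distinct real)
General solution: y = C₁e^(5x) + C₂e^(-2x)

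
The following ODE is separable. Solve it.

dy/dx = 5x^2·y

Separating variables and integrating:
ln|y| = 5x^3/3 + C

General solution: y = Ce^(5x^3/3)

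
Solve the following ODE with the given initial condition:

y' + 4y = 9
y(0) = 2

General solution: y = 9/4 + Ce^(-4x)
Applying y(0) = 2: C = 2 - 9/4 = -1/4
Particular solution: y = 9/4 - (1/4)e^(-4x)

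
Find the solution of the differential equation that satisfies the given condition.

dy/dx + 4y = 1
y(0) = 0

General solution: y = 1/4 + Ce^(-4x)
Applying y(0) = 0: C = 0 - 1/4 = -1/4
Particular solution: y = 1/4 - (1/4)e^(-4x)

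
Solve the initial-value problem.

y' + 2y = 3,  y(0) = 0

General solution: y = 3/2 + Ce^(-2x)
Applying y(0) = 0: C = 0 - 3/2 = -3/2
Particular solution: y = 3/2 - (3/2)e^(-2x)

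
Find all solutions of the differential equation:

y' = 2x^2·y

Separating variables and integrating:
ln|y| = 2x^3/3 + C

General solution: y = Ce^(2x^3/3)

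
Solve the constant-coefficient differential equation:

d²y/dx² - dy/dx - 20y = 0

Characteristic equation: r² - r - 20 = 0
Roots: r = 5, -4 (distinct real)
General solution: y = C₁e^(5x) + C₂e^(-4x)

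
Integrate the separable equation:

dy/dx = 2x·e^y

Separating variables and integrating:
-e^(-y) = x² + C

General solution: y = -ln(C - x²)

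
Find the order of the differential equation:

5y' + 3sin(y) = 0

The order is 1 (highest derivative is of order 1).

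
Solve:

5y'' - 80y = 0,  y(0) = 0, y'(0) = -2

General solution: y = C₁e^(4x) + C₂e^(-4x)
Applying ICs: C₁ = -1/4, C₂ = 1/4
Particular solution: y = -(1/4)e^(4x) + (1/4)e^(-4x)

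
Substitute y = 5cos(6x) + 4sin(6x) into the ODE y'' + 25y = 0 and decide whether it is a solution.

Verification:
y'' = -180cos(6x) - 144sin(6x)
y'' + 25y ≠ 0 (frequency mismatch: got 36 instead of 25)

No, it is not a solution.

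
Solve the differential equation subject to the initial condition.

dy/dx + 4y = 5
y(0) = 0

General solution: y = 5/4 + Ce^(-4x)
Applying y(0) = 0: C = 0 - 5/4 = -5/4
Particular solution: y = 5/4 - (5/4)e^(-4x)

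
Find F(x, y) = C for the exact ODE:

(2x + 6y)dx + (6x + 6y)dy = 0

Verify exactness: ∂M/∂y = ∂N/∂x ✓
Find F(x,y) such that ∂F/∂x = M, ∂F/∂y = N
Solution: x² + 6xy + 3y² = C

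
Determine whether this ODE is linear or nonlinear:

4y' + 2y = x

Linear (y and its derivatives appear to the first power only, no products of y terms)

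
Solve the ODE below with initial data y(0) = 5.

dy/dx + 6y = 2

General solution: y = 1/3 + Ce^(-6x)
Applying y(0) = 5: C = 5 - 1/3 = 14/3
Particular solution: y = 1/3 + (14/3)e^(-6x)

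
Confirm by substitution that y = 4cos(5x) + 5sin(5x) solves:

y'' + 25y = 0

Verification:
y'' = -100cos(5x) - 125sin(5x)
y'' + 25y = 0 ✓

Yes, it is a solution.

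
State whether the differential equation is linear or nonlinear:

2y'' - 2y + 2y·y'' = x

Nonlinear (y·y'' term)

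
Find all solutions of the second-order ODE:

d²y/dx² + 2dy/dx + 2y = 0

Characteristic equation: r² + 2r + 2 = 0
Roots: r = -1 ± i (complex conjugates)
General solution: y = e^(-x)(C₁cos(x) + C₂sin(x))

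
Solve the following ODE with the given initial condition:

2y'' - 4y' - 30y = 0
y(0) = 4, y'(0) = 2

General solution: y = C₁e^(5x) + C₂e^(-3x)
Applying ICs: C₁ = 7/4, C₂ = 9/4
Particular solution: y = (7/4)e^(5x) + (9/4)e^(-3x)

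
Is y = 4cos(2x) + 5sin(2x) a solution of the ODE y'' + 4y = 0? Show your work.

Verification:
y'' = -16cos(2x) - 20sin(2x)
y'' + 4y = 0 ✓

Yes, it is a solution.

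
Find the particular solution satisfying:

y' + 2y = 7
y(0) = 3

General solution: y = 7/2 + Ce^(-2x)
Applying y(0) = 3: C = 3 - 7/2 = -1/2
Particular solution: y = 7/2 - (1/2)e^(-2x)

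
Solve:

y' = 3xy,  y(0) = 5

General solution: y = Ce^(3x²/2)
Applying IC y(0) = 5:
Particular solution: y = 5e^(3x²/2)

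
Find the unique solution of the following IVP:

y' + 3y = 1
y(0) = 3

General solution: y = 1/3 + Ce^(-3x)
Applying y(0) = 3: C = 3 - 1/3 = 8/3
Particular solution: y = 1/3 + (8/3)e^(-3x)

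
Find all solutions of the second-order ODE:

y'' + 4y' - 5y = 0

Characteristic equation: r² + 4r - 5 = 0
Roots: r = 1, -5 (distinct real)
General solution: y = C₁e^x + C₂e^(-5x)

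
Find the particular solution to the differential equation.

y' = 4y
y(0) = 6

General solution: y = Ce^(4x)
Applying IC y(0) = 6:
Particular solution: y = 6e^(4x)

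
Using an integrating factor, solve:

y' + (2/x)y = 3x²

Using integrating factor method:

General solution: y = (3/5)x^3 + Cx^(-2)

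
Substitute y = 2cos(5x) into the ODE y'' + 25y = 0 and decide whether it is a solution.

Verification:
y'' = -50cos(5x)
y'' + 25y = 0 ✓

Yes, it is a solution.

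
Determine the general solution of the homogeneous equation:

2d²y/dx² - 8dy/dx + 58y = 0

Characteristic equation: 2r² - 8r + 58 = 0
Divide by 2: r² - 4r + 29 = 0
Roots: r = 2 ± 5i (complex conjugates)
General solution: y = e^(2x)(C₁cos(5x) + C₂sin(5x))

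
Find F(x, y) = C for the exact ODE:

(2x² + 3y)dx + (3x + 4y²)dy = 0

Verify exactness: ∂M/∂y = ∂N/∂x ✓
Find F(x,y) such that ∂F/∂x = M, ∂F/∂y = N
Solution: 2x³/3 + 3xy + 4y³/3 = C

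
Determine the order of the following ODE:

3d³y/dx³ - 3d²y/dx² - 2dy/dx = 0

The order is 3 (highest derivative is of order 3).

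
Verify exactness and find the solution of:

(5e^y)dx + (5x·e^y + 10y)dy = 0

Verify exactness: ∂M/∂y = ∂N/∂x ✓
Find F(x,y) such that ∂F/∂x = M, ∂F/∂y = N
Solution: 5x·e^y + 5y² = C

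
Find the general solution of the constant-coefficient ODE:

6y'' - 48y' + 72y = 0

Characteristic equation: 6r² - 48r + 72 = 0
Divide by 6: r² - 8r + 12 = 0
Roots: r = 2, 6 (distinct real)
General solution: y = C₁e^(2x) + C₂e^(6x)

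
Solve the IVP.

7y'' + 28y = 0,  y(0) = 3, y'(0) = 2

General solution: y = C₁cos(2x) + C₂sin(2x)
Complex roots r = ±2i
Applying ICs: C₁ = 3, C₂ = 1
Particular solution: y = 3cos(2x) + sin(2x)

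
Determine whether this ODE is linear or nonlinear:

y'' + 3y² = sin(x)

Nonlinear (y² term)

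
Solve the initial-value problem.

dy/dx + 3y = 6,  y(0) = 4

General solution: y = 2 + Ce^(-3x)
Applying y(0) = 4: C = 4 - 2 = 2
Particular solution: y = 2 + 2e^(-3x)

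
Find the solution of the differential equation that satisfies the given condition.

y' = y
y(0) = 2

General solution: y = Ce^x
Applying IC y(0) = 2:
Particular solution: y = 2e^x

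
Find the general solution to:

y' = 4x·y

Separating variables and integrating:
ln|y| = 2x^2 + C

General solution: y = Ce^(2x^2)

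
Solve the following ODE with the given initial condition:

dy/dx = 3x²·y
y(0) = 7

General solution: y = Ce^(x³)
Applying IC y(0) = 7:
Particular solution: y = 7e^(x³)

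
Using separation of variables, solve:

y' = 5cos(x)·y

Separating variables and integrating:
ln|y| = 5sin(x) + C

General solution: y = Ce^(5sin(x))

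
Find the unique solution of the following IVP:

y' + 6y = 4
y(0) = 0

General solution: y = 2/3 + Ce^(-6x)
Applying y(0) = 0: C = 0 - 2/3 = -2/3
Particular solution: y = 2/3 - (2/3)e^(-6x)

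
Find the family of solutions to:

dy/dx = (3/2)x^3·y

Separating variables and integrating:
ln|y| = 3x^4/8 + C

General solution: y = Ce^(3x^4/8)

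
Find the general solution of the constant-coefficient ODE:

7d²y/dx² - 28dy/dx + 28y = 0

Characteristic equation: 7r² - 28r + 28 = 0
Divide by 7: r² - 4r + 4 = 0
Factored: (r - 2)² = 0
Repeated root: r = 2
General solution: y = (C₁ + C₂x)e^(2x)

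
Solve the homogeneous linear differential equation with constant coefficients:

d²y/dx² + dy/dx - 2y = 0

Characteristic equation: r² + r - 2 = 0
Roots: r = 1, -2 (distinct real)
General solution: y = C₁e^x + C₂e^(-2x)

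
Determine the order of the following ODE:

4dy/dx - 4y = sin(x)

The order is 1 (highest derivative is of order 1).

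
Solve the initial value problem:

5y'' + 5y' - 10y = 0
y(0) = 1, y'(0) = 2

General solution: y = C₁e^x + C₂e^(-2x)
Applying ICs: C₁ = 4/3, C₂ = -1/3
Particular solution: y = (4/3)e^x - (1/3)e^(-2x)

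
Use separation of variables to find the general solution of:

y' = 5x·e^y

Separating variables and integrating:
-e^(-y) = 5x²/2 + C

General solution: y = -ln(C - 5x²/2)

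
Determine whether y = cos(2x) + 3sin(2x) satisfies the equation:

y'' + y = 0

Verification:
y'' = -4cos(2x) - 12sin(2x)
y'' + y ≠ 0 (frequency mismatch: got 4 instead of 1)

No, it is not a solution.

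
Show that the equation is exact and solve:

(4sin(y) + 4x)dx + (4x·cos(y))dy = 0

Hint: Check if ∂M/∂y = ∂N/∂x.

Verify exactness: ∂M/∂y = ∂N/∂x ✓
Find F(x,y) such that ∂F/∂x = M, ∂F/∂y = N
Solution: 4x·sin(y) + 2x² = C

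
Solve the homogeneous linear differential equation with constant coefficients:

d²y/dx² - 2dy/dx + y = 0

Characteristic equation: r² - 2r + 1 = 0
Factored: (r - 1)² = 0
Repeated root: r = 1
General solution: y = (C₁ + C₂x)e^x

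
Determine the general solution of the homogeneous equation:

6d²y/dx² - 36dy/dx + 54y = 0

Characteristic equation: 6r² - 36r + 54 = 0
Divide by 6: r² - 6r + 9 = 0
Factored: (r - 3)² = 0
Repeated root: r = 3
General solution: y = (C₁ + C₂x)e^(3x)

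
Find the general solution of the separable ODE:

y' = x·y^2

Separating variables and integrating:
-1/y = x^2/2 + C

General solution: y^-1 = (-1/2)x^2 + C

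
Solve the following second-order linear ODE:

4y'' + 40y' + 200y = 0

Characteristic equation: 4r² + 40r + 200 = 0
Divide by 4: r² + 10r + 50 = 0
Roots: r = -5 ± 5i (complex conjugates)
General solution: y = e^(-5x)(C₁cos(5x) + C₂sin(5x))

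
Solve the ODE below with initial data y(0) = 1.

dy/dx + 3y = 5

General solution: y = 5/3 + Ce^(-3x)
Applying y(0) = 1: C = 1 - 5/3 = -2/3
Particular solution: y = 5/3 - (2/3)e^(-3x)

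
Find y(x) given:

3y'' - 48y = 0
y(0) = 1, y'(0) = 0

General solution: y = C₁e^(4x) + C₂e^(-4x)
Applying ICs: C₁ = 1/2, C₂ = 1/2
Particular solution: y = (1/2)e^(4x) + (1/2)e^(-4x)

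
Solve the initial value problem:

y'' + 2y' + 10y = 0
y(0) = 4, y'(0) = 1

General solution: y = e^(-x)(C₁cos(3x) + C₂sin(3x))
Complex roots r = -1 ± 3i
Applying ICs: C₁ = 4, C₂ = 5/3
Particular solution: y = e^(-x)(4cos(3x) + (5/3)sin(3x))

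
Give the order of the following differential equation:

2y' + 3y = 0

The order is 1 (highest derivative is of order 1).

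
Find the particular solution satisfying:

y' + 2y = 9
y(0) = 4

General solution: y = 9/2 + Ce^(-2x)
Applying y(0) = 4: C = 4 - 9/2 = -1/2
Particular solution: y = 9/2 - (1/2)e^(-2x)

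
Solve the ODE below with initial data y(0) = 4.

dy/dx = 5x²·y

General solution: y = Ce^(5x³/3)
Applying IC y(0) = 4:
Particular solution: y = 4e^(5x³/3)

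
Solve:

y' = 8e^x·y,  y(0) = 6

General solution: y = Ce^(8e^x)
Applying IC y(0) = 6:
Particular solution: y = 6e^(8(e^x - 1))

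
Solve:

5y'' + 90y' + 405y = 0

Characteristic equation: 5r² + 90r + 405 = 0
Divide by 5: r² + 18r + 81 = 0
Factored: (r + 9)² = 0
Repeated root: r = -9
General solution: y = (C₁ + C₂x)e^(-9x)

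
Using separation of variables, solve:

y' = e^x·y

Separating variables and integrating:
ln|y| = e^x + C

General solution: y = Ce^(e^x)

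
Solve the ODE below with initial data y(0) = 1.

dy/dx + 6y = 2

General solution: y = 1/3 + Ce^(-6x)
Applying y(0) = 1: C = 1 - 1/3 = 2/3
Particular solution: y = 1/3 + (2/3)e^(-6x)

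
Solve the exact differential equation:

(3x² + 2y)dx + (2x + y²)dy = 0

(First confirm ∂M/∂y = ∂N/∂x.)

Verify exactness: ∂M/∂y = ∂N/∂x ✓
Find F(x,y) such that ∂F/∂x = M, ∂F/∂y = N
Solution: x³ + 2xy + y³/3 = C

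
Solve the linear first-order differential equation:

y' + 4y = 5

Using integrating factor method:

General solution: y = 5/4 + Ce^(-4x)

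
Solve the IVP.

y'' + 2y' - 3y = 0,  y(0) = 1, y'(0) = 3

General solution: y = C₁e^x + C₂e^(-3x)
Applying ICs: C₁ = 3/2, C₂ = -1/2
Particular solution: y = (3/2)e^x - (1/2)e^(-3x)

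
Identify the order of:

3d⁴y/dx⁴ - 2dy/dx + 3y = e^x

The order is 4 (highest derivative is of order 4).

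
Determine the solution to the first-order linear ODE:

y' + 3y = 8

Using integrating factor method:

General solution: y = 8/3 + Ce^(-3x)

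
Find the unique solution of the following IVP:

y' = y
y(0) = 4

General solution: y = Ce^x
Applying IC y(0) = 4:
Particular solution: y = 4e^x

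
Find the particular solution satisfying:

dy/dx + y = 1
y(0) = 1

General solution: y = 1 + Ce^(-x)
Applying y(0) = 1: C = 1 - 1 = 0
Particular solution: y = 1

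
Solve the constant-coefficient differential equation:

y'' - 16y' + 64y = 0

Characteristic equation: r² - 16r + 64 = 0
Factored: (r - 8)² = 0
Repeated root: r = 8
General solution: y = (C₁ + C₂x)e^(8x)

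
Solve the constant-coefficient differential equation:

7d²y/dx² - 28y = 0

Characteristic equation: 7r² - 28 = 0
Divide by 7: r² - 4 = 0
Roots: r = 2, -2 (distinct real)
General solution: y = C₁e^(2x) + C₂e^(-2x)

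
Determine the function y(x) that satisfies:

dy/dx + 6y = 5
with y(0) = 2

General solution: y = 5/6 + Ce^(-6x)
Applying y(0) = 2: C = 2 - 5/6 = 7/6
Particular solution: y = 5/6 + (7/6)e^(-6x)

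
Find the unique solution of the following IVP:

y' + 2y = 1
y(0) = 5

General solution: y = 1/2 + Ce^(-2x)
Applying y(0) = 5: C = 5 - 1/2 = 9/2
Particular solution: y = 1/2 + (9/2)e^(-2x)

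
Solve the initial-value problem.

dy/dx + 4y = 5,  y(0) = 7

General solution: y = 5/4 + Ce^(-4x)
Applying y(0) = 7: C = 7 - 5/4 = 23/4
Particular solution: y = 5/4 + (23/4)e^(-4x)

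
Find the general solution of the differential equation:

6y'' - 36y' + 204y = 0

Characteristic equation: 6r² - 36r + 204 = 0
Divide by 6: r² - 6r + 34 = 0
Roots: r = 3 ± 5i (complex conjugates)
General solution: y = e^(3x)(C₁cos(5x) + C₂sin(5x))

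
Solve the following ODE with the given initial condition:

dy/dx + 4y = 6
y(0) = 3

General solution: y = 3/2 + Ce^(-4x)
Applying y(0) = 3: C = 3 - 3/2 = 3/2
Particular solution: y = 3/2 + (3/2)e^(-4x)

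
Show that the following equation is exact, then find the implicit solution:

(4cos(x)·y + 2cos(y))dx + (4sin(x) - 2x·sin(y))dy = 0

Verify exactness: ∂M/∂y = ∂N/∂x ✓
Find F(x,y) such that ∂F/∂x = M, ∂F/∂y = N
Solution: 4sin(x)·y + 2x·cos(y) = C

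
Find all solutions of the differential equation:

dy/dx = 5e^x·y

Separating variables and integrating:
ln|y| = 5e^x + C

General solution: y = Ce^(5e^x)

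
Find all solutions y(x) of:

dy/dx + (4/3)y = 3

Using integrating factor method:

General solution: y = 9/4 + Ce^(-4x/3)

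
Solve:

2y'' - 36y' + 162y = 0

Characteristic equation: 2r² - 36r + 162 = 0
Divide by 2: r² - 18r + 81 = 0
Factored: (r - 9)² = 0
Repeated root: r = 9
General solution: y = (C₁ + C₂x)e^(9x)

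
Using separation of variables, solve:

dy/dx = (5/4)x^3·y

Separating variables and integrating:
ln|y| = 5x^4/16 + C

General solution: y = Ce^(5x^4/16)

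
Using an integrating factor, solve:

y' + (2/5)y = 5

Using integrating factor method:

General solution: y = 25/2 + Ce^(-2x/5)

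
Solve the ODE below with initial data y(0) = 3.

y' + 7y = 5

General solution: y = 5/7 + Ce^(-7x)
Applying y(0) = 3: C = 3 - 5/7 = 16/7
Particular solution: y = 5/7 + (16/7)e^(-7x)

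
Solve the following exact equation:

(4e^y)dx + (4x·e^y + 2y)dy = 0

Verify exactness: ∂M/∂y = ∂N/∂x ✓
Find F(x,y) such that ∂F/∂x = M, ∂F/∂y = N
Solution: 4x·e^y + y² = C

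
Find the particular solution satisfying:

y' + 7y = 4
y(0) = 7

General solution: y = 4/7 + Ce^(-7x)
Applying y(0) = 7: C = 7 - 4/7 = 45/7
Particular solution: y = 4/7 + (45/7)e^(-7x)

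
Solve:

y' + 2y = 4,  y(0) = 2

General solution: y = 2 + Ce^(-2x)
Applying y(0) = 2: C = 2 - 2 = 0
Particular solution: y = 2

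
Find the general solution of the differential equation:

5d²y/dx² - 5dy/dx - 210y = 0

Characteristic equation: 5r² - 5r - 210 = 0
Divide by 5: r² - r - 42 = 0
Roots: r = 7, -6 (distinct real)
General solution: y = C₁e^(7x) + C₂e^(-6x)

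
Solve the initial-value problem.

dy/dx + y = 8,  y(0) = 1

General solution: y = 8 + Ce^(-x)
Applying y(0) = 1: C = 1 - 8 = -7
Particular solution: y = 8 - 7e^(-x)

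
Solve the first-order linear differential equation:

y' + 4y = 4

Using integrating factor method:

General solution: y = 1 + Ce^(-4x)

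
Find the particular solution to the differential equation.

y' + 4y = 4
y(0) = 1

General solution: y = 1 + Ce^(-4x)
Applying y(0) = 1: C = 1 - 1 = 0
Particular solution: y = 1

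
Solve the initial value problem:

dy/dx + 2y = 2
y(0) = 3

General solution: y = 1 + Ce^(-2x)
Applying y(0) = 3: C = 3 - 1 = 2
Particular solution: y = 1 + 2e^(-2x)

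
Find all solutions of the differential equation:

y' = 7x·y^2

Separating variables and integrating:
-1/y = 7x^2/2 + C

General solution: y^-1 = (-7/2)x^2 + C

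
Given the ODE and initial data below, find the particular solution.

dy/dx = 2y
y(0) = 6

General solution: y = Ce^(2x)
Applying IC y(0) = 6:
Particular solution: y = 6e^(2x)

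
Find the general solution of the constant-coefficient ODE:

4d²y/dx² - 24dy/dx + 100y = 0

Characteristic equation: 4r² - 24r + 100 = 0
Divide by 4: r² - 6r + 25 = 0
Roots: r = 3 ± 4i (complex conjugates)
General solution: y = e^(3x)(C₁cos(4x) + C₂sin(4x))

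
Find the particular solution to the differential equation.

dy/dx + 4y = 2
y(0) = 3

General solution: y = 1/2 + Ce^(-4x)
Applying y(0) = 3: C = 3 - 1/2 = 5/2
Particular solution: y = 1/2 + (5/2)e^(-4x)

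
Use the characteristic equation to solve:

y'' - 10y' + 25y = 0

Characteristic equation: r² - 10r + 25 = 0
Factored: (r - 5)² = 0
Repeated root: r = 5
General solution: y = (C₁ + C₂x)e^(5x)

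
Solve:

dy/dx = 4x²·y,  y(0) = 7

General solution: y = Ce^(4x³/3)
Applying IC y(0) = 7:
Particular solution: y = 7e^(4x³/3)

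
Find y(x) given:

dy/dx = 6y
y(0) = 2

General solution: y = Ce^(6x)
Applying IC y(0) = 2:
Particular solution: y = 2e^(6x)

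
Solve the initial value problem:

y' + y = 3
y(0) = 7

General solution: y = 3 + Ce^(-x)
Applying y(0) = 7: C = 7 - 3 = 4
Particular solution: y = 3 + 4e^(-x)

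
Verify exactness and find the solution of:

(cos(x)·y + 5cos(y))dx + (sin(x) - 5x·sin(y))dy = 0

Verify exactness: ∂M/∂y = ∂N/∂x ✓
Find F(x,y) such that ∂F/∂x = M, ∂F/∂y = N
Solution: sin(x)·y + 5x·cos(y) = C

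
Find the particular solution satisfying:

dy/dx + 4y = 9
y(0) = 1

General solution: y = 9/4 + Ce^(-4x)
Applying y(0) = 1: C = 1 - 9/4 = -5/4
Particular solution: y = 9/4 - (5/4)e^(-4x)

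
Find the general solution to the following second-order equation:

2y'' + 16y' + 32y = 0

Characteristic equation: 2r² + 16r + 32 = 0
Divide by 2: r² + 8r + 16 = 0
Factored: (r + 4)² = 0
Repeated root: r = -4
General solution: y = (C₁ + C₂x)e^(-4x)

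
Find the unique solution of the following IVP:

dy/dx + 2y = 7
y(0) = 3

General solution: y = 7/2 + Ce^(-2x)
Applying y(0) = 3: C = 3 - 7/2 = -1/2
Particular solution: y = 7/2 - (1/2)e^(-2x)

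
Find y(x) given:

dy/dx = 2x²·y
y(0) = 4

General solution: y = Ce^(2x³/3)
Applying IC y(0) = 4:
Particular solution: y = 4e^(2x³/3)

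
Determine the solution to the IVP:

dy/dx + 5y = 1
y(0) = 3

General solution: y = 1/5 + Ce^(-5x)
Applying y(0) = 3: C = 3 - 1/5 = 14/5
Particular solution: y = 1/5 + (14/5)e^(-5x)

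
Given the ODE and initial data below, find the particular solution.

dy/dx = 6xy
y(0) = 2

General solution: y = Ce^(3x²)
Applying IC y(0) = 2:
Particular solution: y = 2e^(3x²)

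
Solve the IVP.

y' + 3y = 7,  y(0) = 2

General solution: y = 7/3 + Ce^(-3x)
Applying y(0) = 2: C = 2 - 7/3 = -1/3
Particular solution: y = 7/3 - (1/3)e^(-3x)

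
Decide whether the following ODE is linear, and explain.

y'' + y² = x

Nonlinear (y² term)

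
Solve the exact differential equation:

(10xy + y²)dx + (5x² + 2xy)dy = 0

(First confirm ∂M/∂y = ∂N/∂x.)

Verify exactness: ∂M/∂y = ∂N/∂x ✓
Find F(x,y) such that ∂F/∂x = M, ∂F/∂y = N
Solution: 5x²y + xy² = C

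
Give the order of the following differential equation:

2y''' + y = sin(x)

The order is 3 (highest derivative is of order 3).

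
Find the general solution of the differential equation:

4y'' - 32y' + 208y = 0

Characteristic equation: 4r² - 32r + 208 = 0
Divide by 4: r² - 8r + 52 = 0
Roots: r = 4 ± 6i (complex conjugates)
General solution: y = e^(4x)(C₁cos(6x) + C₂sin(6x))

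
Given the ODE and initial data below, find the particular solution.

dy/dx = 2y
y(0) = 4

General solution: y = Ce^(2x)
Applying IC y(0) = 4:
Particular solution: y = 4e^(2x)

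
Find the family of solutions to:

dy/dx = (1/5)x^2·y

Separating variables and integrating:
ln|y| = x^3/15 + C

General solution: y = Ce^(x^3/15)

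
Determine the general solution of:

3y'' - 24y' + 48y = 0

Characteristic equation: 3r² - 24r + 48 = 0
Divide by 3: r² - 8r + 16 = 0
Factored: (r - 4)² = 0
Repeated root: r = 4
General solution: y = (C₁ + C₂x)e^(4x)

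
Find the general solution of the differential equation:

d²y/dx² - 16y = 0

Characteristic equation: r² - 16 = 0
Roots: r = 4, -4 (distinct real)
General solution: y = C₁e^(4x) + C₂e^(-4x)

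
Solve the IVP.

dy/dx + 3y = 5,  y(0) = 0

General solution: y = 5/3 + Ce^(-3x)
Applying y(0) = 0: C = 0 - 5/3 = -5/3
Particular solution: y = 5/3 - (5/3)e^(-3x)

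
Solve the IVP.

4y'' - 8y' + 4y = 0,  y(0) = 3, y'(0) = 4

General solution: y = (C₁ + C₂x)e^x
Repeated root r = 1
Applying ICs: C₁ = 3, C₂ = 1
Particular solution: y = (3 + x)e^x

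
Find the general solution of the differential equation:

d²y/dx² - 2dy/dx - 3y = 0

Characteristic equation: r² - 2r - 3 = 0
Roots: r = 3, -1 (distinct real)
General solution: y = C₁e^(3x) + C₂e^(-x)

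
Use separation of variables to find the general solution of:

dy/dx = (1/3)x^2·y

Separating variables and integrating:
ln|y| = x^3/9 + C

General solution: y = Ce^(x^3/9)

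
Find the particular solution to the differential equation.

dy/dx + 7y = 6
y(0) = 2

General solution: y = 6/7 + Ce^(-7x)
Applying y(0) = 2: C = 2 - 6/7 = 8/7
Particular solution: y = 6/7 + (8/7)e^(-7x)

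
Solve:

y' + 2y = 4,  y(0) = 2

General solution: y = 2 + Ce^(-2x)
Applying y(0) = 2: C = 2 - 2 = 0
Particular solution: y = 2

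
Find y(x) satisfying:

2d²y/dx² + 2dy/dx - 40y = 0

Characteristic equation: 2r² + 2r - 40 = 0
Divide by 2: r² + r - 20 = 0
Roots: r = 4, -5 (distinct real)
General solution: y = C₁e^(4x) + C₂e^(-5x)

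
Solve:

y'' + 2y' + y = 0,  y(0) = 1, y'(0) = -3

General solution: y = (C₁ + C₂x)e^(-x)
Repeated root r = -1
Applying ICs: C₁ = 1, C₂ = -2
Particular solution: y = (1 - 2x)e^(-x)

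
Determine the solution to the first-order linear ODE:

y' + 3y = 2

Using integrating factor method:

General solution: y = 2/3 + Ce^(-3x)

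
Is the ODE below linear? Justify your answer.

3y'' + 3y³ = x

No. Nonlinear (y³ term)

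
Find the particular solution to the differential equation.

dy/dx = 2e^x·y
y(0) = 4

General solution: y = Ce^(2e^x)
Applying IC y(0) = 4:
Particular solution: y = 4e^(2(e^x - 1))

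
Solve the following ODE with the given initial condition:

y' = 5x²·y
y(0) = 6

General solution: y = Ce^(5x³/3)
Applying IC y(0) = 6:
Particular solution: y = 6e^(5x³/3)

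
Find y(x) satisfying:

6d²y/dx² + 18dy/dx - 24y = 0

Characteristic equation: 6r² + 18r - 24 = 0
Divide by 6: r² + 3r - 4 = 0
Roots: r = 1, -4 (distinct real)
General solution: y = C₁e^x + C₂e^(-4x)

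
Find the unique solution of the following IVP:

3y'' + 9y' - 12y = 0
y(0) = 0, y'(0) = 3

General solution: y = C₁e^x + C₂e^(-4x)
Applying ICs: C₁ = 3/5, C₂ = -3/5
Particular solution: y = (3/5)e^x - (3/5)e^(-4x)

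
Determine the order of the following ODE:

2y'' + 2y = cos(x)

The order is 2 (highest derivative is of order 2).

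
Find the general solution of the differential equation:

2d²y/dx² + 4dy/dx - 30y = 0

Characteristic equation: 2r² + 4r - 30 = 0
Divide by 2: r² + 2r - 15 = 0
Roots: r = 3, -5 (distinct real)
General solution: y = C₁e^(3x) + C₂e^(-5x)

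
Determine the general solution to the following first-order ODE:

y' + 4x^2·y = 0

Using integrating factor method:

General solution: y = Ce^(-4x^3/3)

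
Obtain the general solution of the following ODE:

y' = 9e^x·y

Separating variables and integrating:
ln|y| = 9e^x + C

General solution: y = Ce^(9e^x)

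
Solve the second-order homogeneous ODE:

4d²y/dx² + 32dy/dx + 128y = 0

Characteristic equation: 4r² + 32r + 128 = 0
Divide by 4: r² + 8r + 32 = 0
Roots: r = -4 ± 4i (complex conjugates)
General solution: y = e^(-4x)(C₁cos(4x) + C₂sin(4x))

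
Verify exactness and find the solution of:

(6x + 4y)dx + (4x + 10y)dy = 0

Verify exactness: ∂M/∂y = ∂N/∂x ✓
Find F(x,y) such that ∂F/∂x = M, ∂F/∂y = N
Solution: 3x² + 4xy + 5y² = C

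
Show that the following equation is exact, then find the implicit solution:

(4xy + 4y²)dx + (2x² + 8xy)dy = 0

Verify exactness: ∂M/∂y = ∂N/∂x ✓
Find F(x,y) such that ∂F/∂x = M, ∂F/∂y = N
Solution: 2x²y + 4xy² = C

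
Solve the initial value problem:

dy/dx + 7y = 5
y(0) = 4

General solution: y = 5/7 + Ce^(-7x)
Applying y(0) = 4: C = 4 - 5/7 = 23/7
Particular solution: y = 5/7 + (23/7)e^(-7x)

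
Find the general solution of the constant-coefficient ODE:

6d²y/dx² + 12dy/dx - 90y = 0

Characteristic equation: 6r² + 12r - 90 = 0
Divide by 6: r² + 2r - 15 = 0
Roots: r = 3, -5 (distinct real)
General solution: y = C₁e^(3x) + C₂e^(-5x)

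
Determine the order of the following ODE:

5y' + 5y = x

The order is 1 (highest derivative is of order 1).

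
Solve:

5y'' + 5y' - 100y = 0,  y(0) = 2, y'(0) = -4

General solution: y = C₁e^(4x) + C₂e^(-5x)
Applying ICs: C₁ = 2/3, C₂ = 4/3
Particular solution: y = (2/3)e^(4x) + (4/3)e^(-5x)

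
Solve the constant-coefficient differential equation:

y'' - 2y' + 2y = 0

Characteristic equation: r² - 2r + 2 = 0
Roots: r = 1 ± i (complex conjugates)
General solution: y = e^x(C₁cos(x) + C₂sin(x))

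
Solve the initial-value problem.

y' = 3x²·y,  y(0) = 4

General solution: y = Ce^(x³)
Applying IC y(0) = 4:
Particular solution: y = 4e^(x³)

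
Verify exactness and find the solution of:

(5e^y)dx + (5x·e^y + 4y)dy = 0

Verify exactness: ∂M/∂y = ∂N/∂x ✓
Find F(x,y) such that ∂F/∂x = M, ∂F/∂y = N
Solution: 5x·e^y + 2y² = C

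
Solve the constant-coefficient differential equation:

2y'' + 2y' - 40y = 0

Characteristic equation: 2r² + 2r - 40 = 0
Divide by 2: r² + r - 20 = 0
Roots: r = 4, -5 (distinct real)
General solution: y = C₁e^(4x) + C₂e^(-5x)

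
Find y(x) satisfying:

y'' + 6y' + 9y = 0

Characteristic equation: r² + 6r + 9 = 0
Factored: (r + 3)² = 0
Repeated root: r = -3
General solution: y = (C₁ + C₂x)e^(-3x)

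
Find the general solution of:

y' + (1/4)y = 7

Using integrating factor method:

General solution: y = 28 + Ce^(-x/4)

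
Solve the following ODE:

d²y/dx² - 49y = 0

Characteristic equation: r² - 49 = 0
Roots: r = 7, -7 (distinct real)
General solution: y = C₁e^(7x) + C₂e^(-7x)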